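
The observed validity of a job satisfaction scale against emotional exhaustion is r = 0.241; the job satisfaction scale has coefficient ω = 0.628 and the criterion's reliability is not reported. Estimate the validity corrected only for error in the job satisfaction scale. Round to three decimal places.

0.304

Single correction: r_c = r_obs / √r_xx = 0.241 / √0.628 = 0.241 / 0.7925 ≈ 0.304.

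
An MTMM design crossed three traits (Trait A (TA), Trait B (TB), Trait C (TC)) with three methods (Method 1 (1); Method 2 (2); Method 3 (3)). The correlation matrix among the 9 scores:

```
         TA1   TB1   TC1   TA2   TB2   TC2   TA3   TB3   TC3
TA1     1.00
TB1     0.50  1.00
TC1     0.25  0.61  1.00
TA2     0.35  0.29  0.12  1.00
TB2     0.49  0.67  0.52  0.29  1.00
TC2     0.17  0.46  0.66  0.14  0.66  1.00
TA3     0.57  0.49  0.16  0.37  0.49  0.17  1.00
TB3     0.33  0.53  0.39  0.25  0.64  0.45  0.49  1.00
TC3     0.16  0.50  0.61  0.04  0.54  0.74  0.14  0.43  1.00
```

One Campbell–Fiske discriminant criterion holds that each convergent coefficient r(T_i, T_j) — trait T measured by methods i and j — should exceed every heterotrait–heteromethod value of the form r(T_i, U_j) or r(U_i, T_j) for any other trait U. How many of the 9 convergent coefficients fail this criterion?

2

Checking each validity diagonal entry against its comparison values:
TA (methods 1·2): 0.35 vs {0.49, 0.29, 0.17, 0.12} → fail.
TA (methods 1·3): 0.57 vs {0.33, 0.49, 0.16, 0.16} → pass.
TA (methods 2·3): 0.37 vs {0.25, 0.49, 0.04, 0.17} → fail.
TB (methods 1·2): 0.67 vs {0.29, 0.49, 0.46, 0.52} → pass.
TB (methods 1·3): 0.53 vs {0.49, 0.33, 0.50, 0.39} → pass.
TB (methods 2·3): 0.64 vs {0.49, 0.25, 0.54, 0.45} → pass.
TC (methods 1·2): 0.66 vs {0.12, 0.17, 0.52, 0.46} → pass.
TC (methods 1·3): 0.61 vs {0.16, 0.16, 0.39, 0.50} → pass.
TC (methods 2·3): 0.74 vs {0.17, 0.04, 0.45, 0.54} → pass.
2 of 9 fail.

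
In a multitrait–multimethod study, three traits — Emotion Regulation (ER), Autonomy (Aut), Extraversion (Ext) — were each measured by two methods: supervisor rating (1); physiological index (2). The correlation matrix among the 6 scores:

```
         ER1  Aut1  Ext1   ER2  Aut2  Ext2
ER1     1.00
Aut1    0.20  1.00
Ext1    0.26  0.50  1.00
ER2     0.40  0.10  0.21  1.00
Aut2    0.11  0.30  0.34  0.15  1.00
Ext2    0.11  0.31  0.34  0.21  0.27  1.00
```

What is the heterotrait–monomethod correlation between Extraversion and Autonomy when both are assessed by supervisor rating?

Different traits, same method: r(Ext1, Aut1) = 0.50.

0.50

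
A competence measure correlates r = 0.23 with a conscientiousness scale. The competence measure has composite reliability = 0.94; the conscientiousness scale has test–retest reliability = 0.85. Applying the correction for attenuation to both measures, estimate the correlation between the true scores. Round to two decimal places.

0.26

r_true = r_obs / √(r_xx · r_yy) = 0.23 / √(0.94 × 0.85) = 0.23 / √0.7990 = 0.23 / 0.8939 ≈ 0.26.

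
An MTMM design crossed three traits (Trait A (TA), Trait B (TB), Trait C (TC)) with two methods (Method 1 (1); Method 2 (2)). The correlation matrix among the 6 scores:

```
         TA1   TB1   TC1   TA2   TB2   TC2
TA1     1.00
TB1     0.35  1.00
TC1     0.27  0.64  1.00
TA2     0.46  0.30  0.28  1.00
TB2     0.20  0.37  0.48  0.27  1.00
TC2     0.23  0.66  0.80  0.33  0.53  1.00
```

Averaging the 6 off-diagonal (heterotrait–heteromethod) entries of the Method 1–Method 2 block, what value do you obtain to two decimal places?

0.36

HTHM values (method 1 × method 2): 0.20, 0.23, 0.30, 0.66, 0.28, 0.48; mean = 2.15/6 = 0.36.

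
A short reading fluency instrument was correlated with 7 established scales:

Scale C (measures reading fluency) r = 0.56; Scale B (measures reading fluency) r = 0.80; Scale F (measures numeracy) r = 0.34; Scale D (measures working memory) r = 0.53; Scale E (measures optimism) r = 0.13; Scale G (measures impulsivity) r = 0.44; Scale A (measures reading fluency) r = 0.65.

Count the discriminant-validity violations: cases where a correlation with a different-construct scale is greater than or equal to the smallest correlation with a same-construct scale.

Convergent (same construct = reading fluency): Scale C, Scale B, Scale A.
Smallest convergent = 0.56. Discriminant values: 0.34, 0.53, 0.13, 0.44; count ≥ 0.56 → 0.

0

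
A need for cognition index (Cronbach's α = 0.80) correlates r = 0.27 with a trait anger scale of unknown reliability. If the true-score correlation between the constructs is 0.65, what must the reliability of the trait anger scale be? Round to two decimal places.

r_true = r_obs / √(r_xx · r_yy) ⇒ 0.65 = 0.27 / √(0.80 · r_yy).
√(0.80 · r_yy) = 0.27 / 0.65 = 0.4154; 0.80 · r_yy = 0.1726; r_yy = 0.1726 / 0.80 ≈ 0.22.

0.22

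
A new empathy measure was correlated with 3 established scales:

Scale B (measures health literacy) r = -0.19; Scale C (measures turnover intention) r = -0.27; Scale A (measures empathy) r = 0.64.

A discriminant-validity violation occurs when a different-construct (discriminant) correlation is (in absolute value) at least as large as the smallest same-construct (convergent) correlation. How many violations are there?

Convergent (same construct = empathy): Scale A.
Smallest convergent = 0.64. Discriminant |r|: 0.19, 0.27; count ≥ 0.64 → 0.

0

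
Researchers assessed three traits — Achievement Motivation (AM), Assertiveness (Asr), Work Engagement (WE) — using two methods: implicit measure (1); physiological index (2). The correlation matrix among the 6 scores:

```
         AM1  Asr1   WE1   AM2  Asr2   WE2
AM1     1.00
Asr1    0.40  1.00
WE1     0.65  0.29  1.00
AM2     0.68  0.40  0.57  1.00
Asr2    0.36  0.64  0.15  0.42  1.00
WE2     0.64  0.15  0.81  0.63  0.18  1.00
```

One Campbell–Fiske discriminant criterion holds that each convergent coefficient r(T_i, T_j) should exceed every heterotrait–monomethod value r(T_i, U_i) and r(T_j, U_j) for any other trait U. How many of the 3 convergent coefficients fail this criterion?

0

Each convergent coefficient versus the relevant comparison correlations:
AM (methods 1·2): 0.68 vs {0.40, 0.42, 0.65, 0.63} → pass.
Asr (methods 1·2): 0.64 vs {0.40, 0.42, 0.29, 0.18} → pass.
WE (methods 1·2): 0.81 vs {0.65, 0.63, 0.29, 0.18} → pass.
0 of 3 fail.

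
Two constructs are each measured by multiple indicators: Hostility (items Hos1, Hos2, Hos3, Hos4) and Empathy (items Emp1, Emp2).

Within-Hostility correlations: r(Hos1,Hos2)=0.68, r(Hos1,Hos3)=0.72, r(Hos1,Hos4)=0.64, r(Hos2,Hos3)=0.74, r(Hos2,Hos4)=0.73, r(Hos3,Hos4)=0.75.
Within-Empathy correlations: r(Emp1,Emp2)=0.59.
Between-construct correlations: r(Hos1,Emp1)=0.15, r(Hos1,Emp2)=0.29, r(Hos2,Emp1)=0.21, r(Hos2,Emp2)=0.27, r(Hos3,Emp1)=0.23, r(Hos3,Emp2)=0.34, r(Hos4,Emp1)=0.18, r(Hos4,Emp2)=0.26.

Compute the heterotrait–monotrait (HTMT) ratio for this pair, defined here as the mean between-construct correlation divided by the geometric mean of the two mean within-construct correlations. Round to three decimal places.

0.373

Between-construct mean = 1.93/8 = 0.2413.
Mean within-Hos = 4.26/6 = 0.7100; mean within-Emp = 0.59/1 = 0.5900.
Geometric mean = √(0.7100 × 0.5900) = 0.6472.
HTMT = 0.2413 / 0.6472 = 0.373.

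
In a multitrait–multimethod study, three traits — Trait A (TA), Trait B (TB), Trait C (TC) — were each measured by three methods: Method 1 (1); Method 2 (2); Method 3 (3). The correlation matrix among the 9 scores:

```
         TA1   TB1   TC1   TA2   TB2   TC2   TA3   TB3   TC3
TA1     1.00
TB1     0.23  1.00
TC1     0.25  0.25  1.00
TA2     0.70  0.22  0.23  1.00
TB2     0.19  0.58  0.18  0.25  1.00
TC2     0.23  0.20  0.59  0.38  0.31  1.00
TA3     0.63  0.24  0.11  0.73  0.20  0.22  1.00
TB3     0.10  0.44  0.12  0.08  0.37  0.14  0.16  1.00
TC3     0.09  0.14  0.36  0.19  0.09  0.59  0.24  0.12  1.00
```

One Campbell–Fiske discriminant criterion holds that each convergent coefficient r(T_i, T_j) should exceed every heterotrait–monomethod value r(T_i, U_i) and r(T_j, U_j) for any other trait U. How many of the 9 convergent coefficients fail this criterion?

Each convergent coefficient versus the relevant comparison correlations:
TA (methods 1·2): 0.70 vs {0.23, 0.25, 0.25, 0.38} → pass.
TA (methods 1·3): 0.63 vs {0.23, 0.16, 0.25, 0.24} → pass.
TA (methods 2·3): 0.73 vs {0.25, 0.16, 0.38, 0.24} → pass.
TB (methods 1·2): 0.58 vs {0.23, 0.25, 0.25, 0.31} → pass.
TB (methods 1·3): 0.44 vs {0.23, 0.16, 0.25, 0.12} → pass.
TB (methods 2·3): 0.37 vs {0.25, 0.16, 0.31, 0.12} → pass.
TC (methods 1·2): 0.59 vs {0.25, 0.38, 0.25, 0.31} → pass.
TC (methods 1·3): 0.36 vs {0.25, 0.24, 0.25, 0.12} → pass.
TC (methods 2·3): 0.59 vs {0.38, 0.24, 0.31, 0.12} → pass.
0 of 9 fail.

0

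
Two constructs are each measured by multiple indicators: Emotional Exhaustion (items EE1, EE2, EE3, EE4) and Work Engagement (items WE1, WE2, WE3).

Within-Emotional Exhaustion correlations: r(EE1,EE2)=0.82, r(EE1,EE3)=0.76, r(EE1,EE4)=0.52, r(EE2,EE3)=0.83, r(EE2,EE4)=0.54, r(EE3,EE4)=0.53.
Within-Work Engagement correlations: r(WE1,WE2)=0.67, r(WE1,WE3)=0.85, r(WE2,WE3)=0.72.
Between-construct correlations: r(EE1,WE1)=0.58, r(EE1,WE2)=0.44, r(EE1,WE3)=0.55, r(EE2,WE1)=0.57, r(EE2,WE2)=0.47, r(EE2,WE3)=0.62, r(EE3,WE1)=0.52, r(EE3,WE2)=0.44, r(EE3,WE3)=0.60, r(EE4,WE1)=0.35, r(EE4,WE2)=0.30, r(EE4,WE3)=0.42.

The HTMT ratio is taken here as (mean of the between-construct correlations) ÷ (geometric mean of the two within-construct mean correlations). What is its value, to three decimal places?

Mean between = 5.86/12 = 0.4883.
Mean within-EE = 4.00/6 = 0.6667; mean within-WE = 2.24/3 = 0.7467.
Geometric mean = √(0.6667 × 0.7467) = 0.7056.
HTMT = 0.4883 / 0.7056 = 0.692.

0.692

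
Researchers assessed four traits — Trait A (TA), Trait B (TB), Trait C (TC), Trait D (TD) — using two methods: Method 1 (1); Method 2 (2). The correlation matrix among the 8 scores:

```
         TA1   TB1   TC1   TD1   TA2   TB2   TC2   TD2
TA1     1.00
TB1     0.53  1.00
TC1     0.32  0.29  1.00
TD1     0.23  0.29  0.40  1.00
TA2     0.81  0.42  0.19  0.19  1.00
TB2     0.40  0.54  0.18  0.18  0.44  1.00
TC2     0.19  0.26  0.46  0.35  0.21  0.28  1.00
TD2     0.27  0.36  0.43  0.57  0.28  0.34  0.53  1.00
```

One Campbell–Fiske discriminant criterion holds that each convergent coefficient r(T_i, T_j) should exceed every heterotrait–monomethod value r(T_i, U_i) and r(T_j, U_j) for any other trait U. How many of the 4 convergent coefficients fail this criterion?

1

Convergent coefficients and their comparison sets:
TA (methods 1·2): 0.81 vs {0.53, 0.44, 0.32, 0.21, 0.23, 0.28} → pass.
TB (methods 1·2): 0.54 vs {0.53, 0.44, 0.29, 0.28, 0.29, 0.34} → pass.
TC (methods 1·2): 0.46 vs {0.32, 0.21, 0.29, 0.28, 0.40, 0.53} → fail.
TD (methods 1·2): 0.57 vs {0.23, 0.28, 0.29, 0.34, 0.40, 0.53} → pass.
1 of 4 fail.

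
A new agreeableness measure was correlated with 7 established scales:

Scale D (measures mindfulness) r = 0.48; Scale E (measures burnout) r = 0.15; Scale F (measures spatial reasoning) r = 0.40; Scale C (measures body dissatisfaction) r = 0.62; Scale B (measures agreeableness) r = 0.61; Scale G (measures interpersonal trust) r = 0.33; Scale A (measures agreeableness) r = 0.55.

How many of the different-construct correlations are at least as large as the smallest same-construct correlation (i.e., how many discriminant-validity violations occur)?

1

Convergent (same construct = agreeableness): Scale B, Scale A.
Smallest convergent = 0.55. Discriminant values: 0.48, 0.15, 0.40, 0.62, 0.33; count ≥ 0.55 → 1.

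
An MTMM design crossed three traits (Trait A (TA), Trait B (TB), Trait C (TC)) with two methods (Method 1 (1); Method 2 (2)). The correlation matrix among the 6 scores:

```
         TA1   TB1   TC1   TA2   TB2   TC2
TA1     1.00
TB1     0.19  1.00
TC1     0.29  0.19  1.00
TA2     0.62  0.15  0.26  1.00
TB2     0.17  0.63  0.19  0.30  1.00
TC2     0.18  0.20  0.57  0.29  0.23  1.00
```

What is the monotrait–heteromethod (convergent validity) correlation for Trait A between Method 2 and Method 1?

Same trait (TA), different methods: r(TA2, TA1) = 0.62.

0.62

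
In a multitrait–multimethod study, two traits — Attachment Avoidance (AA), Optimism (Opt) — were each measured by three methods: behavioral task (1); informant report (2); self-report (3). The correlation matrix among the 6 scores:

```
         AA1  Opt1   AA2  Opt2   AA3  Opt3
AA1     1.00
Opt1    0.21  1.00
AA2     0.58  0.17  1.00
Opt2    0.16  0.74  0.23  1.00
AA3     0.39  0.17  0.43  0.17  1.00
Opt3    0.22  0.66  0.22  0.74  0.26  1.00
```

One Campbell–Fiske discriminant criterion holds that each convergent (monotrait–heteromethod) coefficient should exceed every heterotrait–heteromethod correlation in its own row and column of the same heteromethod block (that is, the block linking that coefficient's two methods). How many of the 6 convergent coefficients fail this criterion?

0

Checking each validity diagonal entry against its comparison values:
AA (methods 1·2): 0.58 vs {0.16, 0.17} → pass.
AA (methods 1·3): 0.39 vs {0.22, 0.17} → pass.
AA (methods 2·3): 0.43 vs {0.22, 0.17} → pass.
Opt (methods 1·2): 0.74 vs {0.17, 0.16} → pass.
Opt (methods 1·3): 0.66 vs {0.17, 0.22} → pass.
Opt (methods 2·3): 0.74 vs {0.17, 0.22} → pass.
0 of 6 fail.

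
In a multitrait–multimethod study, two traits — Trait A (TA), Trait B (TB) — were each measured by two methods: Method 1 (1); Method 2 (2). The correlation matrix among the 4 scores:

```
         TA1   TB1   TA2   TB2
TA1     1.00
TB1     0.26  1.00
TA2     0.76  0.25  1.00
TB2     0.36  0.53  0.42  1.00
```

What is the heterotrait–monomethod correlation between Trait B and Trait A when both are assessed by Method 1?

0.26

Different traits, same method: r(TB1, TA1) = 0.26.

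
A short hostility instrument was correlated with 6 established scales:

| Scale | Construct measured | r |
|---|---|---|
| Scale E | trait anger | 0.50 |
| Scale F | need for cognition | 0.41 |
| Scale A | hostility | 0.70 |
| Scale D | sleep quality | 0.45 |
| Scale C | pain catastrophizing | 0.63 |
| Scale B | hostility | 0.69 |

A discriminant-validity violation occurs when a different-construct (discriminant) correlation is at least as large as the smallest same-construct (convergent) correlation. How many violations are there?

0

Convergent (same construct = hostility): Scale A, Scale B.
Smallest convergent = 0.69. Discriminant values: 0.50, 0.41, 0.45, 0.63; count ≥ 0.69 → 0.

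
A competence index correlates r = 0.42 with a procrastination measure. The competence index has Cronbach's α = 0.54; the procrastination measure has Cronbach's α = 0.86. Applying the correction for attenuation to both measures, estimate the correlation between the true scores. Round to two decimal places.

r_true = r_obs / √(r_xx · r_yy) = 0.42 / √(0.54 × 0.86) = 0.42 / √0.4644 = 0.42 / 0.6815 ≈ 0.62.

0.62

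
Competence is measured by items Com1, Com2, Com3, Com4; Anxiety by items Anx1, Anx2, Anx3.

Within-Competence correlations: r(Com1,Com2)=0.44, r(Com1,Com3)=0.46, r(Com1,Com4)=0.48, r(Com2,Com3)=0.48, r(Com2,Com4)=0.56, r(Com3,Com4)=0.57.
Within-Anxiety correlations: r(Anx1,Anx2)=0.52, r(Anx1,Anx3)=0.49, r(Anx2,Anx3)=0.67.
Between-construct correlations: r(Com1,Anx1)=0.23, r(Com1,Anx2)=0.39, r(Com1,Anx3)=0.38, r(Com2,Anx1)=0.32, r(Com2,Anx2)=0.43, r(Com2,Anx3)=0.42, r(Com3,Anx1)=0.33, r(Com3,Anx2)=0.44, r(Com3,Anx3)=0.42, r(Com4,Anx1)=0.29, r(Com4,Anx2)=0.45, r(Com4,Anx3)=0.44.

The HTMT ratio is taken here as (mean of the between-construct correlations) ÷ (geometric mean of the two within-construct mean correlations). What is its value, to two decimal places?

0.72

Mean heterotrait r = 4.54/12 = 0.3783.
Mean within-Com = 2.99/6 = 0.4983; mean within-Anx = 1.68/3 = 0.5600.
Geometric mean = √(0.4983 × 0.5600) = 0.5282.
HTMT = 0.3783 / 0.5282 = 0.72.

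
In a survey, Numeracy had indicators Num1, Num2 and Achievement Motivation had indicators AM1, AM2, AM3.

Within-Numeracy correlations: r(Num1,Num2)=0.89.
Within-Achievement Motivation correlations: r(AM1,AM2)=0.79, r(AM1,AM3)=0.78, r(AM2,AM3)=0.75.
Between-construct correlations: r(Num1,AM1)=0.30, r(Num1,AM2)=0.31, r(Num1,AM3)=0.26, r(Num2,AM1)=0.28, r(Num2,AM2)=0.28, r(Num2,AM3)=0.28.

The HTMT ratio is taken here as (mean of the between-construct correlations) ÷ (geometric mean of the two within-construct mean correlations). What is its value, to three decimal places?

0.344

Mean between = 1.71/6 = 0.2850.
Mean within-Num = 0.89/1 = 0.8900; mean within-AM = 2.32/3 = 0.7733.
Geometric mean = √(0.8900 × 0.7733) = 0.8296.
HTMT = 0.2850 / 0.8296 = 0.344.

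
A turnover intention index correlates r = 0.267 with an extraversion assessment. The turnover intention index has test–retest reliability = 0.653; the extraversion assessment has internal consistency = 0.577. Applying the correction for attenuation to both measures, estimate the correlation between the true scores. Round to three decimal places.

0.435

r_true = r_obs / √(r_xx · r_yy) = 0.267 / √(0.653 × 0.577) = 0.267 / √0.376781 = 0.267 / 0.6138 ≈ 0.435.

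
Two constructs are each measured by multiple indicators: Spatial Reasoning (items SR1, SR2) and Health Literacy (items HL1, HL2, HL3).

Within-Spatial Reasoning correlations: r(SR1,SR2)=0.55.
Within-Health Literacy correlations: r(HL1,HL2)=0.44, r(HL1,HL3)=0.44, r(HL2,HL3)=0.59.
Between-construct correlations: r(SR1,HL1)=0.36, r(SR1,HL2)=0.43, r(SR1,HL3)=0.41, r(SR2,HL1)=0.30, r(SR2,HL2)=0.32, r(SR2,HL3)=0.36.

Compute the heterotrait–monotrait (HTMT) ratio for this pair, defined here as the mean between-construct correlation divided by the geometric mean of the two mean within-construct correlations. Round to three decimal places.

0.700

Mean heterotrait r = 2.18/6 = 0.3633.
Mean within-SR = 0.55/1 = 0.5500; mean within-HL = 1.47/3 = 0.4900.
Geometric mean = √(0.5500 × 0.4900) = 0.5191.
HTMT = 0.3633 / 0.5191 = 0.700.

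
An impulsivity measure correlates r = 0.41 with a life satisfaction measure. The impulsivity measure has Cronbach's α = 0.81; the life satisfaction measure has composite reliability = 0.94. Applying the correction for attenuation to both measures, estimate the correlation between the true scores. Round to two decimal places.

0.47

r_true = r_obs / √(r_xx · r_yy) = 0.41 / √(0.81 × 0.94) = 0.41 / √0.7614 = 0.41 / 0.8726 ≈ 0.47.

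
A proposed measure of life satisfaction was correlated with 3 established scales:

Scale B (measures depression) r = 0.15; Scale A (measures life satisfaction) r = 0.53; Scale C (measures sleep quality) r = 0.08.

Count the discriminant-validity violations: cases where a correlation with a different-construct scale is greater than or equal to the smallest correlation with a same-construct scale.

0

Convergent (same construct = life satisfaction): Scale A.
Smallest convergent = 0.53. Discriminant values: 0.15, 0.08; count ≥ 0.53 → 0.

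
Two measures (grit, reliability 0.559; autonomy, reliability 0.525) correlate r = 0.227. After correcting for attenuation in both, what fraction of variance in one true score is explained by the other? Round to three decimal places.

Disattenuated r = 0.227 / √(0.559 × 0.525) = 0.227 / 0.5417 = 0.4191.
Shared true-score variance = 0.4191² = 0.1756 ≈ 0.176.

0.176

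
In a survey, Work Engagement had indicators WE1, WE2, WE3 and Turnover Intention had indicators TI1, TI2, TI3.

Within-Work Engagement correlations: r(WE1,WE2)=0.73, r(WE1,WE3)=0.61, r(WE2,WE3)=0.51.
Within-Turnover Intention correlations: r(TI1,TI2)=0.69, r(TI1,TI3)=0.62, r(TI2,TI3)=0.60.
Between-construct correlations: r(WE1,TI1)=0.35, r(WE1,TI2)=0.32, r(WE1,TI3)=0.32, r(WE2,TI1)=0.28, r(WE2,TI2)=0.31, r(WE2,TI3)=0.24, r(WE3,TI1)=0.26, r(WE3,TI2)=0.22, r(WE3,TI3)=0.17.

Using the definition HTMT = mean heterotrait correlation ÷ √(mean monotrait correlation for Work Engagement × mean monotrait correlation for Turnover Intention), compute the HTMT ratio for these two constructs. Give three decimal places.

Mean between = 2.47/9 = 0.2744.
Mean within-WE = 1.85/3 = 0.6167; mean within-TI = 1.91/3 = 0.6367.
Geometric mean = √(0.6167 × 0.6367) = 0.6266.
HTMT = 0.2744 / 0.6266 = 0.438.

0.438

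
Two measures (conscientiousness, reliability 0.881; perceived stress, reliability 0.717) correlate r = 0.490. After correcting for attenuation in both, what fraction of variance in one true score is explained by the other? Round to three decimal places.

Disattenuated r = 0.490 / √(0.881 × 0.717) = 0.490 / 0.7948 = 0.6165.
Shared true-score variance = 0.6165² = 0.3801 ≈ 0.380.

0.380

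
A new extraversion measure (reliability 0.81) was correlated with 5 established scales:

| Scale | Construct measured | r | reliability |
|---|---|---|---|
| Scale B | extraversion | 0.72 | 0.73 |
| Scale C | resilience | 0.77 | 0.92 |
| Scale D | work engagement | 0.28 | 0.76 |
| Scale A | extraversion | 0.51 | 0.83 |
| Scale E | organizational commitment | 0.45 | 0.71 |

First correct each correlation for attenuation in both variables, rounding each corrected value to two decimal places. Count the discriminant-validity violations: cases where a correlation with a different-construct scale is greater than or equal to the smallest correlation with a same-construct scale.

Disattenuated r (r / √(r_scale · r_new)):
  Scale B (conv): 0.72 / √(0.73·0.81) = 0.94
  Scale C (disc): 0.77 / √(0.92·0.81) = 0.89
  Scale D (disc): 0.28 / √(0.76·0.81) = 0.36
  Scale A (conv): 0.51 / √(0.83·0.81) = 0.62
  Scale E (disc): 0.45 / √(0.71·0.81) = 0.59
Smallest convergent = 0.62. Discriminant values: 0.89, 0.36, 0.59; count ≥ 0.62 → 1.

1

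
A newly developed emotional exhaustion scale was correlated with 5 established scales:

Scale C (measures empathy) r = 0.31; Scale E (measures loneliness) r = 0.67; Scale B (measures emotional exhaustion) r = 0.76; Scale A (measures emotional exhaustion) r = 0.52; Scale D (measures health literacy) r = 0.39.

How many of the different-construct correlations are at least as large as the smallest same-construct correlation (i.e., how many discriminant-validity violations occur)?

1

Convergent (same construct = emotional exhaustion): Scale B, Scale A.
Smallest convergent = 0.52. Discriminant values: 0.31, 0.67, 0.39; count ≥ 0.52 → 1.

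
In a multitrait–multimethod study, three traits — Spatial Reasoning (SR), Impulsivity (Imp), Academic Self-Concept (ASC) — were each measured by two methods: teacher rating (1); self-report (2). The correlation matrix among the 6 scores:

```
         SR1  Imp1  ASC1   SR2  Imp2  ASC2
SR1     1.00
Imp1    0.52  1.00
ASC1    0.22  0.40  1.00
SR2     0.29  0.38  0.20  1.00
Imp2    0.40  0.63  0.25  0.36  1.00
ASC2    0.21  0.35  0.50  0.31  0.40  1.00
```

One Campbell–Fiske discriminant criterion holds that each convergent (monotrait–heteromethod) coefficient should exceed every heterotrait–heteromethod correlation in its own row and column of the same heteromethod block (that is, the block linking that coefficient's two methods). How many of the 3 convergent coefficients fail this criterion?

1

Checking each validity diagonal entry against its comparison values:
SR (methods 1·2): 0.29 vs {0.40, 0.38, 0.21, 0.20} → fail.
Imp (methods 1·2): 0.63 vs {0.38, 0.40, 0.35, 0.25} → pass.
ASC (methods 1·2): 0.50 vs {0.20, 0.21, 0.25, 0.35} → pass.
1 of 3 fail.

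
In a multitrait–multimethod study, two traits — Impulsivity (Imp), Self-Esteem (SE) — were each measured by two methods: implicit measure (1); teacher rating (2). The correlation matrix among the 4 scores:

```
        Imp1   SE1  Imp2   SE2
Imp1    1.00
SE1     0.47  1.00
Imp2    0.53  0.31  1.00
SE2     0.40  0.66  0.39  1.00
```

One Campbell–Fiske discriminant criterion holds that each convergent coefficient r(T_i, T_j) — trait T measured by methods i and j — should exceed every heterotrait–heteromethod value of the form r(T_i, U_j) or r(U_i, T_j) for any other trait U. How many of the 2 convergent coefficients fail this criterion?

Checking each validity diagonal entry against its comparison values:
Imp (methods 1·2): 0.53 vs {0.40, 0.31} → pass.
SE (methods 1·2): 0.66 vs {0.31, 0.40} → pass.
0 of 2 fail.

0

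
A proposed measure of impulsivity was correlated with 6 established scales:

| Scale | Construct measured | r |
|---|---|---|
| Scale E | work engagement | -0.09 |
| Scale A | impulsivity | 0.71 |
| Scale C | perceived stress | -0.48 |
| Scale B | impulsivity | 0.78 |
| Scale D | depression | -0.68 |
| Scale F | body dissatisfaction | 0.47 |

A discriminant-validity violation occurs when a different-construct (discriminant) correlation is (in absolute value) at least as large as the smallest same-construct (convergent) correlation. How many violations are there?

0

Convergent (same construct = impulsivity): Scale A, Scale B.
Smallest convergent = 0.71. Discriminant |r|: 0.09, 0.48, 0.68, 0.47; count ≥ 0.71 → 0.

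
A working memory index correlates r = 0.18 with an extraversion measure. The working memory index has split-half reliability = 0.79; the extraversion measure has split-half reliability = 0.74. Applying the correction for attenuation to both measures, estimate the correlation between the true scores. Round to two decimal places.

0.24

r_true = r_obs / √(r_xx · r_yy) = 0.18 / √(0.79 × 0.74) = 0.18 / √0.5846 = 0.18 / 0.7646 ≈ 0.24.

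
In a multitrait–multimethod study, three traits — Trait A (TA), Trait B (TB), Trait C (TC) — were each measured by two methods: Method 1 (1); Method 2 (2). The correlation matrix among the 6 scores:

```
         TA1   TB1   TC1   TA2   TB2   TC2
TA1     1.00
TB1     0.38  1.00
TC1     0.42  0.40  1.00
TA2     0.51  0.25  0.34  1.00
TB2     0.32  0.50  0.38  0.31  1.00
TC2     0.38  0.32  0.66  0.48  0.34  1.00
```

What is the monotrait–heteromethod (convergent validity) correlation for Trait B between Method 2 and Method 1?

Same trait (TB), different methods: r(TB2, TB1) = 0.50.

0.50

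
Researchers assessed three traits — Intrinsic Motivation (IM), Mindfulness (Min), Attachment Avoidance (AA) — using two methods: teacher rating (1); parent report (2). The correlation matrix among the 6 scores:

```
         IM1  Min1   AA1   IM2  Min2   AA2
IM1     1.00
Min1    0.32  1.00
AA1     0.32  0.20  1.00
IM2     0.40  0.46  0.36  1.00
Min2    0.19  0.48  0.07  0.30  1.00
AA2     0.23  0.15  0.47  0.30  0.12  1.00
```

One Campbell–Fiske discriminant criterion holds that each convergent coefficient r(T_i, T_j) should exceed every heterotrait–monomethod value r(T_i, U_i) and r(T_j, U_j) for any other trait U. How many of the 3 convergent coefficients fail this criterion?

0

Each convergent coefficient versus the relevant comparison correlations:
IM (methods 1·2): 0.40 vs {0.32, 0.30, 0.32, 0.30} → pass.
Min (methods 1·2): 0.48 vs {0.32, 0.30, 0.20, 0.12} → pass.
AA (methods 1·2): 0.47 vs {0.32, 0.30, 0.20, 0.12} → pass.
0 of 3 fail.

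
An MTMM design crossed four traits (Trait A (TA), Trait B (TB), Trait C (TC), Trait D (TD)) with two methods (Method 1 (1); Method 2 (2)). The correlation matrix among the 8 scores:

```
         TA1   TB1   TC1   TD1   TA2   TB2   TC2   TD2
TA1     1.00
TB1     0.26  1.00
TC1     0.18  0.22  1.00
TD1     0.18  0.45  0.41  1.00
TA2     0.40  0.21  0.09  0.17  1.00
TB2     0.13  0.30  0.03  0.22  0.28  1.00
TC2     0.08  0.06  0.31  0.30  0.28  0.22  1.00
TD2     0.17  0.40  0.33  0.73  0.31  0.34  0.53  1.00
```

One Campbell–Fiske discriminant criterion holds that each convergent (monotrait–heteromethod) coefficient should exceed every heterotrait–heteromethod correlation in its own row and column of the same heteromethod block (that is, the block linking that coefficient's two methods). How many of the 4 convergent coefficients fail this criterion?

2

Convergent coefficients and their comparison sets:
TA (methods 1·2): 0.40 vs {0.13, 0.21, 0.08, 0.09, 0.17, 0.17} → pass.
TB (methods 1·2): 0.30 vs {0.21, 0.13, 0.06, 0.03, 0.40, 0.22} → fail.
TC (methods 1·2): 0.31 vs {0.09, 0.08, 0.03, 0.06, 0.33, 0.30} → fail.
TD (methods 1·2): 0.73 vs {0.17, 0.17, 0.22, 0.40, 0.30, 0.33} → pass.
2 of 4 fail.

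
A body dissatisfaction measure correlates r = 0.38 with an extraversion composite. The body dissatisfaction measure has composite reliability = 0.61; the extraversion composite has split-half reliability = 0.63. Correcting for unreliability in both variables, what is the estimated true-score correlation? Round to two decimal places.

0.61

r_true = r_obs / √(r_xx · r_yy) = 0.38 / √(0.61 × 0.63) = 0.38 / √0.3843 = 0.38 / 0.6199 ≈ 0.61.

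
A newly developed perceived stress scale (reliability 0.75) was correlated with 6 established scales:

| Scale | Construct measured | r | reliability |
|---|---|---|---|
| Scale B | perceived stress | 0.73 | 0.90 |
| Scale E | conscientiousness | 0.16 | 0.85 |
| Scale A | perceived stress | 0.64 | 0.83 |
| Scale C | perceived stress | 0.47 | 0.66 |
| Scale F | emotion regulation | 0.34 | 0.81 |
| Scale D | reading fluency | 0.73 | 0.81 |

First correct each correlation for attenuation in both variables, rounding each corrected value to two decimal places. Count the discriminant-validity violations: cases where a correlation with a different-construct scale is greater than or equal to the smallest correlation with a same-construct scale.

Disattenuated r (r / √(r_scale · r_new)):
  Scale B (conv): 0.73 / √(0.90·0.75) = 0.89
  Scale E (disc): 0.16 / √(0.85·0.75) = 0.20
  Scale A (conv): 0.64 / √(0.83·0.75) = 0.81
  Scale C (conv): 0.47 / √(0.66·0.75) = 0.67
  Scale F (disc): 0.34 / √(0.81·0.75) = 0.44
  Scale D (disc): 0.73 / √(0.81·0.75) = 0.94
Smallest convergent = 0.67. Discriminant values: 0.20, 0.44, 0.94; count ≥ 0.67 → 1.

1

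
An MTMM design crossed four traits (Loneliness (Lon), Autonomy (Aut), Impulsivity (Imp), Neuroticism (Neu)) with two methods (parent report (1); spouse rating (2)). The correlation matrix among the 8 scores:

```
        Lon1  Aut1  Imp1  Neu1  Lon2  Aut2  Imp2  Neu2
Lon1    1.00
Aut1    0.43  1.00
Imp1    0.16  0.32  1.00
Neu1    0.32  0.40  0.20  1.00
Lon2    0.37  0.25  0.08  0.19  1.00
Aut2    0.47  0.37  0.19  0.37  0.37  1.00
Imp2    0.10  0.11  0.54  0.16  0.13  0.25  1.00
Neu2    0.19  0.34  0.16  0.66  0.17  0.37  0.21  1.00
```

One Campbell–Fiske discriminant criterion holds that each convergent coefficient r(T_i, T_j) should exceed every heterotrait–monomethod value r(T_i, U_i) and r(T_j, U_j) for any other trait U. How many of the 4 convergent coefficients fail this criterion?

2

Checking each validity diagonal entry against its comparison values:
Lon (methods 1·2): 0.37 vs {0.43, 0.37, 0.16, 0.13, 0.32, 0.17} → fail.
Aut (methods 1·2): 0.37 vs {0.43, 0.37, 0.32, 0.25, 0.40, 0.37} → fail.
Imp (methods 1·2): 0.54 vs {0.16, 0.13, 0.32, 0.25, 0.20, 0.21} → pass.
Neu (methods 1·2): 0.66 vs {0.32, 0.17, 0.40, 0.37, 0.20, 0.21} → pass.
2 of 4 fail.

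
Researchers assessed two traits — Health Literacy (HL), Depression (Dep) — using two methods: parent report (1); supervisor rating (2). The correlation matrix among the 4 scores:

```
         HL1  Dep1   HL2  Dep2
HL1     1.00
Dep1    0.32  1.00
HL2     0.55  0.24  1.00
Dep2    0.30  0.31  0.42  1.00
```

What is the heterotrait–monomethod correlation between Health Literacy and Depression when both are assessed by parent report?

Different traits, same method: r(HL1, Dep1) = 0.32.

0.32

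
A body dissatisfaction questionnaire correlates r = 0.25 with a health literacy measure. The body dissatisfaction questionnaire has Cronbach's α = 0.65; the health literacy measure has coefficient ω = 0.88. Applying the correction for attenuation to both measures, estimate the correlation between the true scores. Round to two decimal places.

r_true = r_obs / √(r_xx · r_yy) = 0.25 / √(0.65 × 0.88) = 0.25 / √0.5720 = 0.25 / 0.7563 ≈ 0.33.

0.33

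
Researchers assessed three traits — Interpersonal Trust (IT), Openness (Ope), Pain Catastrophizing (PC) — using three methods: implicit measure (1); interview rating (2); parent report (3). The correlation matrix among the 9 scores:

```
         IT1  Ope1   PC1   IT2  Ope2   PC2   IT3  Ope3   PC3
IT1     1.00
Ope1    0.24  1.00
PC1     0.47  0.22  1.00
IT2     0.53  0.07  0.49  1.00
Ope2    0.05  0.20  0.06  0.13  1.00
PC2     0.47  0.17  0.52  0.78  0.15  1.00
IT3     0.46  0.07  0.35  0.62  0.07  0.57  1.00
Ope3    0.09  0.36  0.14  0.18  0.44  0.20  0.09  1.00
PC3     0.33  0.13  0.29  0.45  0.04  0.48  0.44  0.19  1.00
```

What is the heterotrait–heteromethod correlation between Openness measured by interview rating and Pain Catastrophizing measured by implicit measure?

0.06

Different traits and methods: r(Ope2, PC1) = 0.06.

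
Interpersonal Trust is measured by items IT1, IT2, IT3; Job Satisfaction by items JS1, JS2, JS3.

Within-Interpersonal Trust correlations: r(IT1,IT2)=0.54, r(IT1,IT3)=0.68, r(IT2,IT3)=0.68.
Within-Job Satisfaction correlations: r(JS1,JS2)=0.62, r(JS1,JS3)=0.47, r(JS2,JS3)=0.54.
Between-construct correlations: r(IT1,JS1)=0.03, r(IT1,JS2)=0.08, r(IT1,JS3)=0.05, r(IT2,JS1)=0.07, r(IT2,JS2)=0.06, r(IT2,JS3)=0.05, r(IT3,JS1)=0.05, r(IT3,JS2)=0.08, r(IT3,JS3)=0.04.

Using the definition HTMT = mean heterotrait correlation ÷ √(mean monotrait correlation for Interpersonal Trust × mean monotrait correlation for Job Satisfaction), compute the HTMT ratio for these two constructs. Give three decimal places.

Mean between = 0.51/9 = 0.0567.
Mean within-IT = 1.90/3 = 0.6333; mean within-JS = 1.63/3 = 0.5433.
Geometric mean = √(0.6333 × 0.5433) = 0.5866.
HTMT = 0.0567 / 0.5866 = 0.097.

0.097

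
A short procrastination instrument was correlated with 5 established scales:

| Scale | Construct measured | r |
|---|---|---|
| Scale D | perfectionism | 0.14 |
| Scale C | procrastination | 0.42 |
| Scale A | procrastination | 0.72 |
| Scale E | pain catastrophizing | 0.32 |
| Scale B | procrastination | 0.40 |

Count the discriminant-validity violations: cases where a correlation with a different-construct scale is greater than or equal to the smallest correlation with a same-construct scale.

Convergent (same construct = procrastination): Scale C, Scale A, Scale B.
Smallest convergent = 0.40. Discriminant values: 0.14, 0.32; count ≥ 0.40 → 0.

0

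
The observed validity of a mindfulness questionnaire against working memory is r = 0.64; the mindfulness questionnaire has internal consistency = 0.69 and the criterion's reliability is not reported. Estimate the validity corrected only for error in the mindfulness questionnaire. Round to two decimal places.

0.77

Single correction: r_c = r_obs / √r_xx = 0.64 / √0.69 = 0.64 / 0.8307 ≈ 0.77.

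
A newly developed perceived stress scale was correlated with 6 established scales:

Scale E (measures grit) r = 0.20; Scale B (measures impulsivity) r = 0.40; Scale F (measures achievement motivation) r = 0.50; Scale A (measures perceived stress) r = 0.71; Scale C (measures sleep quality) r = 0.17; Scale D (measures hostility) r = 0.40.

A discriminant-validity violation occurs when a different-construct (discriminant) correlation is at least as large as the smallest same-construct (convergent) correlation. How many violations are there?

Convergent (same construct = perceived stress): Scale A.
Smallest convergent = 0.71. Discriminant values: 0.20, 0.40, 0.50, 0.17, 0.40; count ≥ 0.71 → 0.

0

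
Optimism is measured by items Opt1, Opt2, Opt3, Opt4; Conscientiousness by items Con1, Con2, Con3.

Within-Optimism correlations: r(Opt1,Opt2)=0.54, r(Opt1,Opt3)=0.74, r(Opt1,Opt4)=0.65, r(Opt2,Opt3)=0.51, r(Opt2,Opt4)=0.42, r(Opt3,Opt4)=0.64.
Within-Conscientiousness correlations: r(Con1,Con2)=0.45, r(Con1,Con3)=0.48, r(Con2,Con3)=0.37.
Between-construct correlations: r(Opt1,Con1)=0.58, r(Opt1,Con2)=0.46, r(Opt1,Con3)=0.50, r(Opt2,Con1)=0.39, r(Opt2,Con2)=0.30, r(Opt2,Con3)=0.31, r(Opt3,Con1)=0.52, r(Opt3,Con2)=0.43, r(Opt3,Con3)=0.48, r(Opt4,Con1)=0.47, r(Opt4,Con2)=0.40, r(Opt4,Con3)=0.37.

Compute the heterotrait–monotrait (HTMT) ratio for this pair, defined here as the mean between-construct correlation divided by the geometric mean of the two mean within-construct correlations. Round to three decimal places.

0.864

Mean heterotrait r = 5.21/12 = 0.4342.
Mean within-Opt = 3.50/6 = 0.5833; mean within-Con = 1.30/3 = 0.4333.
Geometric mean = √(0.5833 × 0.4333) = 0.5027.
HTMT = 0.4342 / 0.5027 = 0.864.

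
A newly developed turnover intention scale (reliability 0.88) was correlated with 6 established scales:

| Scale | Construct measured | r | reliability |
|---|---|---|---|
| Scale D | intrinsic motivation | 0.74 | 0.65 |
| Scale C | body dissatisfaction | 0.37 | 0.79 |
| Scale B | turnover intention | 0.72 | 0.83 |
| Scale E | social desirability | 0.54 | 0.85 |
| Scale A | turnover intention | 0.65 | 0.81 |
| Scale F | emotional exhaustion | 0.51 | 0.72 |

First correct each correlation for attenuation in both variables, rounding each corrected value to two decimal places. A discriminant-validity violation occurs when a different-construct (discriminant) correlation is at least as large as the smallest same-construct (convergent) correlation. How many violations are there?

1

Disattenuated r (r / √(r_scale · r_new)):
  Scale D (disc): 0.74 / √(0.65·0.88) = 0.98
  Scale C (disc): 0.37 / √(0.79·0.88) = 0.44
  Scale B (conv): 0.72 / √(0.83·0.88) = 0.84
  Scale E (disc): 0.54 / √(0.85·0.88) = 0.62
  Scale A (conv): 0.65 / √(0.81·0.88) = 0.77
  Scale F (disc): 0.51 / √(0.72·0.88) = 0.64
Smallest convergent = 0.77. Discriminant values: 0.98, 0.44, 0.62, 0.64; count ≥ 0.77 → 1.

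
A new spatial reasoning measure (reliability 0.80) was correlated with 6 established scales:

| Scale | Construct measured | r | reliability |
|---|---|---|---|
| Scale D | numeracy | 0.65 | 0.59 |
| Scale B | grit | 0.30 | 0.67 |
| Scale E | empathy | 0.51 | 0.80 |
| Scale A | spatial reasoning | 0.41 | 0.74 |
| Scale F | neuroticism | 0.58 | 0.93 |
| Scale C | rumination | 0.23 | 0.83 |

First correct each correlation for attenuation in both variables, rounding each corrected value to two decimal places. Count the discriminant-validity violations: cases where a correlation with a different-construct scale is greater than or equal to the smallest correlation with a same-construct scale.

Disattenuated r (r / √(r_scale · r_new)):
  Scale D (disc): 0.65 / √(0.59·0.80) = 0.95
  Scale B (disc): 0.30 / √(0.67·0.80) = 0.41
  Scale E (disc): 0.51 / √(0.80·0.80) = 0.64
  Scale A (conv): 0.41 / √(0.74·0.80) = 0.53
  Scale F (disc): 0.58 / √(0.93·0.80) = 0.67
  Scale C (disc): 0.23 / √(0.83·0.80) = 0.28
Smallest convergent = 0.53. Discriminant values: 0.95, 0.41, 0.64, 0.67, 0.28; count ≥ 0.53 → 3.

3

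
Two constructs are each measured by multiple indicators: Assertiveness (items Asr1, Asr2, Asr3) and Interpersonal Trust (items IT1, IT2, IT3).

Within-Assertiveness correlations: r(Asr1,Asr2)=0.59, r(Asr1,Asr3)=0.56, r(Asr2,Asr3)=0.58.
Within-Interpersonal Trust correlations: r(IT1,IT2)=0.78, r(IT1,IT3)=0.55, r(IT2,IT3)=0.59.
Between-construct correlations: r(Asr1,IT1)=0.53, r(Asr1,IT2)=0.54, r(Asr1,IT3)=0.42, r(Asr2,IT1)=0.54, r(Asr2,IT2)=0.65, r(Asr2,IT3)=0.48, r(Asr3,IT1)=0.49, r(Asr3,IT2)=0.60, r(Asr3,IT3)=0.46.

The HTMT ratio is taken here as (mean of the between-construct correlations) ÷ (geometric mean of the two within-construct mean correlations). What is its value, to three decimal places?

Mean between = 4.71/9 = 0.5233.
Mean within-Asr = 1.73/3 = 0.5767; mean within-IT = 1.92/3 = 0.6400.
Geometric mean = √(0.5767 × 0.6400) = 0.6075.
HTMT = 0.5233 / 0.6075 = 0.861.

0.861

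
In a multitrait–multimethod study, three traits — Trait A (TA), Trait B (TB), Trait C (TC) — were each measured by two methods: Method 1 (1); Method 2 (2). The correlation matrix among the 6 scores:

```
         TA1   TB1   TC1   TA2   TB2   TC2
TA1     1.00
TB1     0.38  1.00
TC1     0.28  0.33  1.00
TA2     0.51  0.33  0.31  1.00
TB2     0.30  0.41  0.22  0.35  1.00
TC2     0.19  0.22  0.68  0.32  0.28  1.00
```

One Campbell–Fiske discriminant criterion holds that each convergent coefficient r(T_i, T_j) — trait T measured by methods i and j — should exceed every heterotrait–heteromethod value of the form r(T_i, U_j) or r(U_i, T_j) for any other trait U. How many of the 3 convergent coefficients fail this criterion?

0

Each convergent coefficient versus the relevant comparison correlations:
TA (methods 1·2): 0.51 vs {0.30, 0.33, 0.19, 0.31} → pass.
TB (methods 1·2): 0.41 vs {0.33, 0.30, 0.22, 0.22} → pass.
TC (methods 1·2): 0.68 vs {0.31, 0.19, 0.22, 0.22} → pass.
0 of 3 fail.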